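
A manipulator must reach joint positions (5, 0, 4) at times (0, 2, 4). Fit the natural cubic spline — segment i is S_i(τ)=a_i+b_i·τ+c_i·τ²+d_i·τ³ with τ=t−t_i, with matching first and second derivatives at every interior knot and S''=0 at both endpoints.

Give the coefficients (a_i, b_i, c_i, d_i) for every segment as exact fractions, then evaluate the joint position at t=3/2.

Δ: Δ0=-5/2, Δ1=2
row 1: diag=8, rhs=27; c'=1/4, d'=27/8
back: M1=27/8
M: M0=0, M1=27/8, M2=0
seg 0: a=5, c=M0/2=0, d=(M1−M0)/(6·2)=9/32, b=Δ0−h0·(2M0+M1)/6=-29/8
seg 1: a=0, c=M1/2=27/16, d=(M2−M1)/(6·2)=-9/32, b=Δ1−h1·(2M1+M2)/6=-1/4
t_q=3/2 → seg 0, τ=3/2; S=5+-29/8·τ+0·τ²+9/32·τ³=131/256

  seg 0: a=5 b=-29/8 c=0 d=9/32
  seg 1: a=0 b=-1/4 c=27/16 d=-9/32
S(3/2) = 131/256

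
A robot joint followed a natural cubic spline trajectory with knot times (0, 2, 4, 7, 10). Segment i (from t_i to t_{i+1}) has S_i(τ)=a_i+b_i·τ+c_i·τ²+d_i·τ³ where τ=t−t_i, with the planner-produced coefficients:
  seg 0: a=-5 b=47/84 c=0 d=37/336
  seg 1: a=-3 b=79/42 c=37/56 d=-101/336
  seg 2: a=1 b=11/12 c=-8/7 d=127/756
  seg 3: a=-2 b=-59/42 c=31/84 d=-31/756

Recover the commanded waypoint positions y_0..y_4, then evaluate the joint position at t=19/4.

y_0 = S_0(0) = a_0 = -5
y_1 = S_1(0) = a_1 = -3
y_2 = S_2(0) = a_2 = 1
y_3 = S_3(0) = a_3 = -2
y_4 = S_3(3) = -4
t_q=19/4 is in segment 2 (τ=3/4); S_2(τ)=1999/1792

y_0=-5 y_1=-3 y_2=1 y_3=-2 y_4=-4
S(19/4) = 1999/1792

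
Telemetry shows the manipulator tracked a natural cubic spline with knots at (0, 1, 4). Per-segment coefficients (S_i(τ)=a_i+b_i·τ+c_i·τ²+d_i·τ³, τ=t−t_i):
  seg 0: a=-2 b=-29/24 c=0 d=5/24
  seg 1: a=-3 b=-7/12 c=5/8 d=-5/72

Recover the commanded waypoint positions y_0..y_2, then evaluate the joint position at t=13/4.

y_0 = S_0(0) = a_0 = -2
y_1 = S_1(0) = a_1 = -3
y_2 = S_1(3) = -1
t_q=13/4 is in segment 1 (τ=9/4); S_1(τ)=-993/512

y_0=-2 y_1=-3 y_2=-1
S(13/4) = -993/512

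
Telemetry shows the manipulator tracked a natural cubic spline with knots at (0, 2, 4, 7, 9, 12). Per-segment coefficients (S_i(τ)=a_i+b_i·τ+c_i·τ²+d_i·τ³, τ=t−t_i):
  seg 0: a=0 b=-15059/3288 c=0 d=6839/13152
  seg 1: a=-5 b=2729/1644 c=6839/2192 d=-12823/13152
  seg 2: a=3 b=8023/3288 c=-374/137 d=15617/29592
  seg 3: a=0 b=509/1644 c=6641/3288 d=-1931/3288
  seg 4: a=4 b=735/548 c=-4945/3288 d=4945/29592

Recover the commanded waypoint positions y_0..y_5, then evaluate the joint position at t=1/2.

y_0 = S_0(0) = a_0 = 0
y_1 = S_1(0) = a_1 = -5
y_2 = S_2(0) = a_2 = 3
y_3 = S_3(0) = a_3 = 0
y_4 = S_4(0) = a_4 = 4
y_5 = S_4(3) = -1
t_q=1/2 is in segment 0 (τ=1/2); S_0(τ)=-78035/35072

y_0=0 y_1=-5 y_2=3 y_3=0 y_4=4 y_5=-1
S(1/2) = -78035/35072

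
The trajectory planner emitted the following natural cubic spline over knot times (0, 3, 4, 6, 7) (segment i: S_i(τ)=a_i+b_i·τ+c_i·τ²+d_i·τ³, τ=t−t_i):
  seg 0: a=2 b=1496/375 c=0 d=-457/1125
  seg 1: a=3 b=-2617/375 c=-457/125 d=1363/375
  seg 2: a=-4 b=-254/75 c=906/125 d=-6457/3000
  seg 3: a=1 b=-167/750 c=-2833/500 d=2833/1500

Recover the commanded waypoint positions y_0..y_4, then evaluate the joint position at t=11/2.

y_0=2 y_1=3 y_2=-4 y_3=1 y_4=-3
S(11/2) = -289/8000

y_0 = S_0(0) = a_0 = 2
y_1 = S_1(0) = a_1 = 3
y_2 = S_2(0) = a_2 = -4
y_3 = S_3(0) = a_3 = 1
y_4 = S_3(1) = -3
t_q=11/2 is in segment 2 (τ=3/2); S_2(τ)=-289/8000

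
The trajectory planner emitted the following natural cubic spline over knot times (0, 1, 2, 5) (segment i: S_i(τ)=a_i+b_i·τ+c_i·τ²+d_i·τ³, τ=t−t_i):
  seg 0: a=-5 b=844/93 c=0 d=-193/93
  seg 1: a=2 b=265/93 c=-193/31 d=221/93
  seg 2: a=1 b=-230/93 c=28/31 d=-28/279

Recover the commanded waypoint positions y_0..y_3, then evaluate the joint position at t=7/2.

y_0 = S_0(0) = a_0 = -5
y_1 = S_1(0) = a_1 = 2
y_2 = S_2(0) = a_2 = 1
y_3 = S_2(3) = -1
t_q=7/2 is in segment 2 (τ=3/2); S_2(τ)=-63/62

y_0=-5 y_1=2 y_2=1 y_3=-1
S(7/2) = -63/62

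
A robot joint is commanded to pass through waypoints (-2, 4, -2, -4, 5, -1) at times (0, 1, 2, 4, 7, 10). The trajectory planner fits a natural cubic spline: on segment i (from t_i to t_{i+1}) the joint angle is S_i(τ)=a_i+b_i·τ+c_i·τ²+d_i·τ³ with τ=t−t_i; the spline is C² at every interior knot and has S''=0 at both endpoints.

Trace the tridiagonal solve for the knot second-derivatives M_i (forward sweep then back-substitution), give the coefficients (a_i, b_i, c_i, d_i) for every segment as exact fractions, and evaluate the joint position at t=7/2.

Δ: Δ0=6, Δ1=-6, Δ2=-1, Δ3=3, Δ4=-2
row 1: diag=4, rhs=-72; c'=1/4, d'=-18
row 2: denom=6−1·1/4=23/4; d'=(30−1·-18)/(23/4)=192/23
row 3: denom=10−2·8/23=214/23; d'=(24−2·192/23)/(214/23)=84/107
row 4: denom=12−3·69/214=2361/214; d'=(-30−3·84/107)/(2361/214)=-2308/787
back: M4=-2308/787
back: M3=84/107−69/214·-2308/787=1362/787
back: M2=192/23−8/23·1362/787=6096/787
back: M1=-18−1/4·6096/787=-15690/787
M: M0=0, M1=-15690/787, M2=6096/787, M3=1362/787, M4=-2308/787, M5=0
seg 0: a=-2, c=M0/2=0, d=(M1−M0)/(6·1)=-2615/787, b=Δ0−h0·(2M0+M1)/6=7337/787
seg 1: a=4, c=M1/2=-7845/787, d=(M2−M1)/(6·1)=3631/787, b=Δ1−h1·(2M1+M2)/6=-508/787
seg 2: a=-2, c=M2/2=3048/787, d=(M3−M2)/(6·2)=-789/1574, b=Δ2−h2·(2M2+M3)/6=-5305/787
seg 3: a=-4, c=M3/2=681/787, d=(M4−M3)/(6·3)=-1835/7083, b=Δ3−h3·(2M3+M4)/6=2153/787
seg 4: a=5, c=M4/2=-1154/787, d=(M5−M4)/(6·3)=1154/7083, b=Δ4−h4·(2M4+M5)/6=734/787
t_q=7/2 → seg 2, τ=3/2; S=-2+-5305/787·τ+3048/787·τ²+-789/1574·τ³=-64079/12592

  seg 0: a=-2 b=7337/787 c=0 d=-2615/787
  seg 1: a=4 b=-508/787 c=-7845/787 d=3631/787
  seg 2: a=-2 b=-5305/787 c=3048/787 d=-789/1574
  seg 3: a=-4 b=2153/787 c=681/787 d=-1835/7083
  seg 4: a=5 b=734/787 c=-1154/787 d=1154/7083
S(7/2) = -64079/12592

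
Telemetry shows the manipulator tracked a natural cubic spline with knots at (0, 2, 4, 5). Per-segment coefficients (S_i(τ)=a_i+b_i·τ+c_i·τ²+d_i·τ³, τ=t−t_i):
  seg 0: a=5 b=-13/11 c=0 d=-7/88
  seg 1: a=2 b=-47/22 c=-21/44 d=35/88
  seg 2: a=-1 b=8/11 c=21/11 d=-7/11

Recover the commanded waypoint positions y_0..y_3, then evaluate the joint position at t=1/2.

y_0=5 y_1=2 y_2=-1 y_3=1
S(1/2) = 3097/704

y_0 = S_0(0) = a_0 = 5
y_1 = S_1(0) = a_1 = 2
y_2 = S_2(0) = a_2 = -1
y_3 = S_2(1) = 1
t_q=1/2 is in segment 0 (τ=1/2); S_0(τ)=3097/704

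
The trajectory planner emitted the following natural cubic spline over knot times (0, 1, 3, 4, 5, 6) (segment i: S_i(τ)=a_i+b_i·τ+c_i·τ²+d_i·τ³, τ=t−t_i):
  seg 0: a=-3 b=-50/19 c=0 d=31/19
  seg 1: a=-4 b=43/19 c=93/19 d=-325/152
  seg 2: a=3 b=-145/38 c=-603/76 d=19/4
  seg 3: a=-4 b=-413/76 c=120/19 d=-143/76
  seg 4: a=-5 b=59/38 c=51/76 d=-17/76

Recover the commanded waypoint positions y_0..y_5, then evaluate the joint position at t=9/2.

y_0=-3 y_1=-4 y_2=3 y_3=-4 y_4=-5 y_5=-3
S(9/2) = -3267/608

y_0 = S_0(0) = a_0 = -3
y_1 = S_1(0) = a_1 = -4
y_2 = S_2(0) = a_2 = 3
y_3 = S_3(0) = a_3 = -4
y_4 = S_4(0) = a_4 = -5
y_5 = S_4(1) = -3
t_q=9/2 is in segment 3 (τ=1/2); S_3(τ)=-3267/608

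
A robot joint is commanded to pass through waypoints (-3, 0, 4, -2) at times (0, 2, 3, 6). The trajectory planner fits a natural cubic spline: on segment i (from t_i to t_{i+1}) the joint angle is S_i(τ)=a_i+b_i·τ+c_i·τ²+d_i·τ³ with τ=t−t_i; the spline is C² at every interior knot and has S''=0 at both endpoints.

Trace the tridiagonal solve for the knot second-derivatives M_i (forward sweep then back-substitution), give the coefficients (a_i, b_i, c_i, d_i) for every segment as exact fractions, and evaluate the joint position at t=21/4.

Δ: Δ0=3/2, Δ1=4, Δ2=-2
row 1: diag=6, rhs=15; c'=1/6, d'=5/2
row 2: denom=8−1·1/6=47/6; d'=(-36−1·5/2)/(47/6)=-231/47
back: M2=-231/47
back: M1=5/2−1/6·-231/47=156/47
M: M0=0, M1=156/47, M2=-231/47, M3=0
seg 0: a=-3, c=M0/2=0, d=(M1−M0)/(6·2)=13/47, b=Δ0−h0·(2M0+M1)/6=37/94
seg 1: a=0, c=M1/2=78/47, d=(M2−M1)/(6·1)=-129/94, b=Δ1−h1·(2M1+M2)/6=349/94
seg 2: a=4, c=M2/2=-231/94, d=(M3−M2)/(6·3)=77/282, b=Δ2−h2·(2M2+M3)/6=137/47
t_q=21/4 → seg 2, τ=9/4; S=4+137/47·τ+-231/94·τ²+77/282·τ³=7387/6016

  seg 0: a=-3 b=37/94 c=0 d=13/47
  seg 1: a=0 b=349/94 c=78/47 d=-129/94
  seg 2: a=4 b=137/47 c=-231/94 d=77/282
S(21/4) = 7387/6016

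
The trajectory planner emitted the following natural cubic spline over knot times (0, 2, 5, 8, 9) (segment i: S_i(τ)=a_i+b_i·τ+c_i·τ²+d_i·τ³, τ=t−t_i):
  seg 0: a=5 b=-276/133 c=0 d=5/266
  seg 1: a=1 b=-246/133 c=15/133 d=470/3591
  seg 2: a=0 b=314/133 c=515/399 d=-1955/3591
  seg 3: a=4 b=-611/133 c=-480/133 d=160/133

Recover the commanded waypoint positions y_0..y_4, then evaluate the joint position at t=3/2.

y_0=5 y_1=1 y_2=0 y_3=4 y_4=-3
S(3/2) = 593/304

y_0 = S_0(0) = a_0 = 5
y_1 = S_1(0) = a_1 = 1
y_2 = S_2(0) = a_2 = 0
y_3 = S_3(0) = a_3 = 4
y_4 = S_3(1) = -3
t_q=3/2 is in segment 0 (τ=3/2); S_0(τ)=593/304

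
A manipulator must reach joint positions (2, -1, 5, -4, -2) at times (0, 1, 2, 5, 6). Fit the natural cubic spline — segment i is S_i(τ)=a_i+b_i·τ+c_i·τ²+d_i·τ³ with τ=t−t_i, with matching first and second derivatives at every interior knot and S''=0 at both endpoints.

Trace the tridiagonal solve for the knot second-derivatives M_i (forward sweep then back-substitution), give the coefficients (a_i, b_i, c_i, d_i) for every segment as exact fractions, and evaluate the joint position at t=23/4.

  seg 0: a=2 b=-609/106 c=0 d=291/106
  seg 1: a=-1 b=132/53 c=873/106 d=-501/106
  seg 2: a=5 b=507/106 c=-315/53 d=355/318
  seg 3: a=-4 b=-39/53 c=435/106 d=-145/106
S(23/4) = -19135/6784

Δ: Δ0=-3, Δ1=6, Δ2=-3, Δ3=2
row 1: diag=4, rhs=54; c'=1/4, d'=27/2
row 2: denom=8−1·1/4=31/4; d'=(-54−1·27/2)/(31/4)=-270/31
row 3: denom=8−3·12/31=212/31; d'=(30−3·-270/31)/(212/31)=435/53
back: M3=435/53
back: M2=-270/31−12/31·435/53=-630/53
back: M1=27/2−1/4·-630/53=873/53
M: M0=0, M1=873/53, M2=-630/53, M3=435/53, M4=0
seg 0: a=2, c=M0/2=0, d=(M1−M0)/(6·1)=291/106, b=Δ0−h0·(2M0+M1)/6=-609/106
seg 1: a=-1, c=M1/2=873/106, d=(M2−M1)/(6·1)=-501/106, b=Δ1−h1·(2M1+M2)/6=132/53
seg 2: a=5, c=M2/2=-315/53, d=(M3−M2)/(6·3)=355/318, b=Δ2−h2·(2M2+M3)/6=507/106
seg 3: a=-4, c=M3/2=435/106, d=(M4−M3)/(6·1)=-145/106, b=Δ3−h3·(2M3+M4)/6=-39/53
t_q=23/4 → seg 3, τ=3/4; S=-4+-39/53·τ+435/106·τ²+-145/106·τ³=-19135/6784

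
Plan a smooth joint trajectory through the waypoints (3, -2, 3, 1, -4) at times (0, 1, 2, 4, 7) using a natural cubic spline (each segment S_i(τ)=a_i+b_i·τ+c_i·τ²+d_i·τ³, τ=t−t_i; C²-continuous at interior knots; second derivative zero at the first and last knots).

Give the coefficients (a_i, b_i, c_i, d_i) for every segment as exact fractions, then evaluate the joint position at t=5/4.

  seg 0: a=3 b=-2533/321 c=0 d=928/321
  seg 1: a=-2 b=251/321 c=928/107 d=-1430/321
  seg 2: a=3 b=1529/321 c=-502/107 d=581/642
  seg 3: a=1 b=-1009/321 c=79/107 d=-79/963
S(5/4) = -4561/3424

Δ: Δ0=-5, Δ1=5, Δ2=-1, Δ3=-5/3
row 1: diag=4, rhs=60; c'=1/4, d'=15
row 2: denom=6−1·1/4=23/4; d'=(-36−1·15)/(23/4)=-204/23
row 3: denom=10−2·8/23=214/23; d'=(-4−2·-204/23)/(214/23)=158/107
back: M3=158/107
back: M2=-204/23−8/23·158/107=-1004/107
back: M1=15−1/4·-1004/107=1856/107
M: M0=0, M1=1856/107, M2=-1004/107, M3=158/107, M4=0
seg 0: a=3, c=M0/2=0, d=(M1−M0)/(6·1)=928/321, b=Δ0−h0·(2M0+M1)/6=-2533/321
seg 1: a=-2, c=M1/2=928/107, d=(M2−M1)/(6·1)=-1430/321, b=Δ1−h1·(2M1+M2)/6=251/321
seg 2: a=3, c=M2/2=-502/107, d=(M3−M2)/(6·2)=581/642, b=Δ2−h2·(2M2+M3)/6=1529/321
seg 3: a=1, c=M3/2=79/107, d=(M4−M3)/(6·3)=-79/963, b=Δ3−h3·(2M3+M4)/6=-1009/321
t_q=5/4 → seg 1, τ=1/4; S=-2+251/321·τ+928/107·τ²+-1430/321·τ³=-4561/3424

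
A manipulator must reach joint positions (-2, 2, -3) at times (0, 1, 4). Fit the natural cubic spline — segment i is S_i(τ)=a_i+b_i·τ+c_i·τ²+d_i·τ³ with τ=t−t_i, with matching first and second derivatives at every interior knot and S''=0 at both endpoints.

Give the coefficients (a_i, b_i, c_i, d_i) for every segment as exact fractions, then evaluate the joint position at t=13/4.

Δ: Δ0=4, Δ1=-5/3
row 1: diag=8, rhs=-34; c'=3/8, d'=-17/4
back: M1=-17/4
M: M0=0, M1=-17/4, M2=0
seg 0: a=-2, c=M0/2=0, d=(M1−M0)/(6·1)=-17/24, b=Δ0−h0·(2M0+M1)/6=113/24
seg 1: a=2, c=M1/2=-17/8, d=(M2−M1)/(6·3)=17/72, b=Δ1−h1·(2M1+M2)/6=31/12
t_q=13/4 → seg 1, τ=9/4; S=2+31/12·τ+-17/8·τ²+17/72·τ³=-131/512

  seg 0: a=-2 b=113/24 c=0 d=-17/24
  seg 1: a=2 b=31/12 c=-17/8 d=17/72
S(13/4) = -131/512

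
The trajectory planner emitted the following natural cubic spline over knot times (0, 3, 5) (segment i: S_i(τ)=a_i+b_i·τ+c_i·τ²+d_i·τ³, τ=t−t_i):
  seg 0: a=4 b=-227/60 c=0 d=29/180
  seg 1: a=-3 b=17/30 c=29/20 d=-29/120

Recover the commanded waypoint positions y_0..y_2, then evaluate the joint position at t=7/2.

y_0 = S_0(0) = a_0 = 4
y_1 = S_1(0) = a_1 = -3
y_2 = S_1(2) = 2
t_q=7/2 is in segment 1 (τ=1/2); S_1(τ)=-763/320

y_0=4 y_1=-3 y_2=2
S(7/2) = -763/320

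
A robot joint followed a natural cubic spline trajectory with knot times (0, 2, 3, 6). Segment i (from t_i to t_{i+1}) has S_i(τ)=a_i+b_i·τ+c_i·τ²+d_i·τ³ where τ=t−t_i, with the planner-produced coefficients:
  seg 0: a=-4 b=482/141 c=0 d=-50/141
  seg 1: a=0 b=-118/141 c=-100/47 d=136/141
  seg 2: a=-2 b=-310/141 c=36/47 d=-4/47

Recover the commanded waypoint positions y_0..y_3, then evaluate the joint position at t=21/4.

y_0 = S_0(0) = a_0 = -4
y_1 = S_1(0) = a_1 = 0
y_2 = S_2(0) = a_2 = -2
y_3 = S_2(3) = -4
t_q=21/4 is in segment 2 (τ=9/4); S_2(τ)=-3037/752

y_0=-4 y_1=0 y_2=-2 y_3=-4
S(21/4) = -3037/752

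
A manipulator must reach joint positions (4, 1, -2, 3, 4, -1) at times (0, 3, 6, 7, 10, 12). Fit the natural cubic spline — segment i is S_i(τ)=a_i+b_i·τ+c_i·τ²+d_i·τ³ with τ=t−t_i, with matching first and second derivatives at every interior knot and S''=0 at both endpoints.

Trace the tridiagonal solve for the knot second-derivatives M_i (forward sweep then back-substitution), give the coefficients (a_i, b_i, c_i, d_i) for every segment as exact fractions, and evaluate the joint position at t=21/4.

  seg 0: a=4 b=-1253/4038 c=0 d=-2785/36342
  seg 1: a=1 b=-4804/2019 c=-2785/4038 d=13925/36342
  seg 2: a=-2 b=15457/4038 c=5570/2019 d=-6407/4038
  seg 3: a=3 b=3086/673 c=-8081/4038 d=7073/36342
  seg 4: a=4 b=-2917/1346 c=-168/673 d=28/673
S(21/4) = -299845/86144

Δ: Δ0=-1, Δ1=-1, Δ2=5, Δ3=1/3, Δ4=-5/2
row 1: diag=12, rhs=0; c'=1/4, d'=0
row 2: denom=8−3·1/4=29/4; d'=(36−3·0)/(29/4)=144/29
row 3: denom=8−1·4/29=228/29; d'=(-28−1·144/29)/(228/29)=-239/57
row 4: denom=10−3·29/76=673/76; d'=(-17−3·-239/57)/(673/76)=-336/673
back: M4=-336/673
back: M3=-239/57−29/76·-336/673=-8081/2019
back: M2=144/29−4/29·-8081/2019=11140/2019
back: M1=0−1/4·11140/2019=-2785/2019
M: M0=0, M1=-2785/2019, M2=11140/2019, M3=-8081/2019, M4=-336/673, M5=0
seg 0: a=4, c=M0/2=0, d=(M1−M0)/(6·3)=-2785/36342, b=Δ0−h0·(2M0+M1)/6=-1253/4038
seg 1: a=1, c=M1/2=-2785/4038, d=(M2−M1)/(6·3)=13925/36342, b=Δ1−h1·(2M1+M2)/6=-4804/2019
seg 2: a=-2, c=M2/2=5570/2019, d=(M3−M2)/(6·1)=-6407/4038, b=Δ2−h2·(2M2+M3)/6=15457/4038
seg 3: a=3, c=M3/2=-8081/4038, d=(M4−M3)/(6·3)=7073/36342, b=Δ3−h3·(2M3+M4)/6=3086/673
seg 4: a=4, c=M4/2=-168/673, d=(M5−M4)/(6·2)=28/673, b=Δ4−h4·(2M4+M5)/6=-2917/1346
t_q=21/4 → seg 1, τ=9/4; S=1+-4804/2019·τ+-2785/4038·τ²+13925/36342·τ³=-299845/86144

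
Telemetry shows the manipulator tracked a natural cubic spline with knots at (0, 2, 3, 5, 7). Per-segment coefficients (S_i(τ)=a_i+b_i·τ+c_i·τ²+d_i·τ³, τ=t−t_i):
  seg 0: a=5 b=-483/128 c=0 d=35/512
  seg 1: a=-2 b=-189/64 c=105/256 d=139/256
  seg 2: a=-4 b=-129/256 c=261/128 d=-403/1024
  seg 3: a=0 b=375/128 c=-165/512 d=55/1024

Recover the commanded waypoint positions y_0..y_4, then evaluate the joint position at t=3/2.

y_0 = S_0(0) = a_0 = 5
y_1 = S_1(0) = a_1 = -2
y_2 = S_2(0) = a_2 = -4
y_3 = S_3(0) = a_3 = 0
y_4 = S_3(2) = 5
t_q=3/2 is in segment 0 (τ=3/2); S_0(τ)=-1759/4096

y_0=5 y_1=-2 y_2=-4 y_3=0 y_4=5
S(3/2) = -1759/4096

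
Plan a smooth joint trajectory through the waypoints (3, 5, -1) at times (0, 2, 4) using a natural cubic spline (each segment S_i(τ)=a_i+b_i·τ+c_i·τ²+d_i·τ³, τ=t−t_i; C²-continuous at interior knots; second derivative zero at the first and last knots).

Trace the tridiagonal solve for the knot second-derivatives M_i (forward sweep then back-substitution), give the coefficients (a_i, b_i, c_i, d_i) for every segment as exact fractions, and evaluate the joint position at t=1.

  seg 0: a=3 b=2 c=0 d=-1/4
  seg 1: a=5 b=-1 c=-3/2 d=1/4
S(1) = 19/4

Δ: Δ0=1, Δ1=-3
row 1: diag=8, rhs=-24; c'=1/4, d'=-3
back: M1=-3
M: M0=0, M1=-3, M2=0
seg 0: a=3, c=M0/2=0, d=(M1−M0)/(6·2)=-1/4, b=Δ0−h0·(2M0+M1)/6=2
seg 1: a=5, c=M1/2=-3/2, d=(M2−M1)/(6·2)=1/4, b=Δ1−h1·(2M1+M2)/6=-1
t_q=1 → seg 0, τ=1; S=3+2·τ+0·τ²+-1/4·τ³=19/4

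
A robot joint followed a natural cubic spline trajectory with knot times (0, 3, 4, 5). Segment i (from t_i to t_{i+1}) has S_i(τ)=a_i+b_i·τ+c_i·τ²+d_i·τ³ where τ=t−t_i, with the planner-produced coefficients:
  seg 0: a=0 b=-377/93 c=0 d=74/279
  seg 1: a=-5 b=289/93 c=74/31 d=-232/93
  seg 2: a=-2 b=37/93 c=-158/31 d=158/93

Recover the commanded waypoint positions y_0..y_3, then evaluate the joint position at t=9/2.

y_0=0 y_1=-5 y_2=-2 y_3=-5
S(9/2) = -355/124

y_0 = S_0(0) = a_0 = 0
y_1 = S_1(0) = a_1 = -5
y_2 = S_2(0) = a_2 = -2
y_3 = S_2(1) = -5
t_q=9/2 is in segment 2 (τ=1/2); S_2(τ)=-355/124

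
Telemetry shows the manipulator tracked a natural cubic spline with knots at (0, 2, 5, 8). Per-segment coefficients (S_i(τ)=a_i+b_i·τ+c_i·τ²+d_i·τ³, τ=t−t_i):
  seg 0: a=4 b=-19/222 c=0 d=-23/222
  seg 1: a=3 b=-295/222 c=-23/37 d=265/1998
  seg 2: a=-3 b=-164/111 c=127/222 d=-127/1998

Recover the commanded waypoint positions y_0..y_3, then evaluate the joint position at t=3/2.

y_0 = S_0(0) = a_0 = 4
y_1 = S_1(0) = a_1 = 3
y_2 = S_2(0) = a_2 = -3
y_3 = S_2(3) = -4
t_q=3/2 is in segment 0 (τ=3/2); S_0(τ)=2085/592

y_0=4 y_1=3 y_2=-3 y_3=-4
S(3/2) = 2085/592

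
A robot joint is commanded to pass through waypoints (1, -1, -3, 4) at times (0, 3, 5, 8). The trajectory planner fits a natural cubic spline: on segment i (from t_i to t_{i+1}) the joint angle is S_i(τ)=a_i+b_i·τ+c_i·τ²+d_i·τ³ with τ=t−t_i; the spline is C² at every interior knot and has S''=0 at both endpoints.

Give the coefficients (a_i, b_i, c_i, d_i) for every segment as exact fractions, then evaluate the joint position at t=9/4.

  seg 0: a=1 b=-17/48 c=0 d=-5/144
  seg 1: a=-1 b=-31/24 c=-5/16 d=11/48
  seg 2: a=-3 b=5/24 c=17/16 d=-17/144
S(9/4) = -197/1024

Δ: Δ0=-2/3, Δ1=-1, Δ2=7/3
row 1: diag=10, rhs=-2; c'=1/5, d'=-1/5
row 2: denom=10−2·1/5=48/5; d'=(20−2·-1/5)/(48/5)=17/8
back: M2=17/8
back: M1=-1/5−1/5·17/8=-5/8
M: M0=0, M1=-5/8, M2=17/8, M3=0
seg 0: a=1, c=M0/2=0, d=(M1−M0)/(6·3)=-5/144, b=Δ0−h0·(2M0+M1)/6=-17/48
seg 1: a=-1, c=M1/2=-5/16, d=(M2−M1)/(6·2)=11/48, b=Δ1−h1·(2M1+M2)/6=-31/24
seg 2: a=-3, c=M2/2=17/16, d=(M3−M2)/(6·3)=-17/144, b=Δ2−h2·(2M2+M3)/6=5/24
t_q=9/4 → seg 0, τ=9/4; S=1+-17/48·τ+0·τ²+-5/144·τ³=-197/1024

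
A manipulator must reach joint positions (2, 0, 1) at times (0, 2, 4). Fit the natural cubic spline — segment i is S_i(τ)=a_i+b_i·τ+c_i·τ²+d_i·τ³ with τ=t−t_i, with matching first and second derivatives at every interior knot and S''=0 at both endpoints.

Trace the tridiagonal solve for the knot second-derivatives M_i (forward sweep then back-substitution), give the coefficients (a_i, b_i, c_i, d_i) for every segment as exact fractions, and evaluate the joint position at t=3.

  seg 0: a=2 b=-11/8 c=0 d=3/32
  seg 1: a=0 b=-1/4 c=9/16 d=-3/32
S(3) = 7/32

Δ: Δ0=-1, Δ1=1/2
row 1: diag=8, rhs=9; c'=1/4, d'=9/8
back: M1=9/8
M: M0=0, M1=9/8, M2=0
seg 0: a=2, c=M0/2=0, d=(M1−M0)/(6·2)=3/32, b=Δ0−h0·(2M0+M1)/6=-11/8
seg 1: a=0, c=M1/2=9/16, d=(M2−M1)/(6·2)=-3/32, b=Δ1−h1·(2M1+M2)/6=-1/4
t_q=3 → seg 1, τ=1; S=0+-1/4·τ+9/16·τ²+-3/32·τ³=7/32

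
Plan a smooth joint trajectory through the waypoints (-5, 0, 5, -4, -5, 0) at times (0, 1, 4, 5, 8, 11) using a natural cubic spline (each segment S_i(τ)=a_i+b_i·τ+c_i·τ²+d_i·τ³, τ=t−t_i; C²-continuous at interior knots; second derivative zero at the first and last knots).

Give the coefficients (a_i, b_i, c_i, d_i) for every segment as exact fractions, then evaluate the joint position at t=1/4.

Δ: Δ0=5, Δ1=5/3, Δ2=-9, Δ3=-1/3, Δ4=5/3
row 1: diag=8, rhs=-20; c'=3/8, d'=-5/2
row 2: denom=8−3·3/8=55/8; d'=(-64−3·-5/2)/(55/8)=-452/55
row 3: denom=8−1·8/55=432/55; d'=(52−1·-452/55)/(432/55)=23/3
row 4: denom=12−3·55/144=521/48; d'=(12−3·23/3)/(521/48)=-528/521
back: M4=-528/521
back: M3=23/3−55/144·-528/521=4196/521
back: M2=-452/55−8/55·4196/521=-4892/521
back: M1=-5/2−3/8·-4892/521=532/521
M: M0=0, M1=532/521, M2=-4892/521, M3=4196/521, M4=-528/521, M5=0
seg 0: a=-5, c=M0/2=0, d=(M1−M0)/(6·1)=266/1563, b=Δ0−h0·(2M0+M1)/6=7549/1563
seg 1: a=0, c=M1/2=266/521, d=(M2−M1)/(6·3)=-904/1563, b=Δ1−h1·(2M1+M2)/6=8347/1563
seg 2: a=5, c=M2/2=-2446/521, d=(M3−M2)/(6·1)=4544/1563, b=Δ2−h2·(2M2+M3)/6=-11273/1563
seg 3: a=-4, c=M3/2=2098/521, d=(M4−M3)/(6·3)=-2362/4689, b=Δ3−h3·(2M3+M4)/6=-12317/1563
seg 4: a=-5, c=M4/2=-264/521, d=(M5−M4)/(6·3)=88/1563, b=Δ4−h4·(2M4+M5)/6=4189/1563
t_q=1/4 → seg 0, τ=1/4; S=-5+7549/1563·τ+0·τ²+266/1563·τ³=-63185/16672

  seg 0: a=-5 b=7549/1563 c=0 d=266/1563
  seg 1: a=0 b=8347/1563 c=266/521 d=-904/1563
  seg 2: a=5 b=-11273/1563 c=-2446/521 d=4544/1563
  seg 3: a=-4 b=-12317/1563 c=2098/521 d=-2362/4689
  seg 4: a=-5 b=4189/1563 c=-264/521 d=88/1563
S(1/4) = -63185/16672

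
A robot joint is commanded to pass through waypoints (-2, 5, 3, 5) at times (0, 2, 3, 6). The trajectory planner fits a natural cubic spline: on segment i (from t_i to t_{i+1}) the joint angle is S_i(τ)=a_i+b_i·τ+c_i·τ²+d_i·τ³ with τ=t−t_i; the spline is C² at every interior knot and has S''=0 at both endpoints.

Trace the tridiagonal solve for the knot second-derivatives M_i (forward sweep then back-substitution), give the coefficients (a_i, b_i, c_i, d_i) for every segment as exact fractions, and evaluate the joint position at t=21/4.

Δ: Δ0=7/2, Δ1=-2, Δ2=2/3
row 1: diag=6, rhs=-33; c'=1/6, d'=-11/2
row 2: denom=8−1·1/6=47/6; d'=(16−1·-11/2)/(47/6)=129/47
back: M2=129/47
back: M1=-11/2−1/6·129/47=-280/47
M: M0=0, M1=-280/47, M2=129/47, M3=0
seg 0: a=-2, c=M0/2=0, d=(M1−M0)/(6·2)=-70/141, b=Δ0−h0·(2M0+M1)/6=1547/282
seg 1: a=5, c=M1/2=-140/47, d=(M2−M1)/(6·1)=409/282, b=Δ1−h1·(2M1+M2)/6=-133/282
seg 2: a=3, c=M2/2=129/94, d=(M3−M2)/(6·3)=-43/282, b=Δ2−h2·(2M2+M3)/6=-293/141
t_q=21/4 → seg 2, τ=9/4; S=3+-293/141·τ+129/94·τ²+-43/282·τ³=21267/6016

  seg 0: a=-2 b=1547/282 c=0 d=-70/141
  seg 1: a=5 b=-133/282 c=-140/47 d=409/282
  seg 2: a=3 b=-293/141 c=129/94 d=-43/282
S(21/4) = 21267/6016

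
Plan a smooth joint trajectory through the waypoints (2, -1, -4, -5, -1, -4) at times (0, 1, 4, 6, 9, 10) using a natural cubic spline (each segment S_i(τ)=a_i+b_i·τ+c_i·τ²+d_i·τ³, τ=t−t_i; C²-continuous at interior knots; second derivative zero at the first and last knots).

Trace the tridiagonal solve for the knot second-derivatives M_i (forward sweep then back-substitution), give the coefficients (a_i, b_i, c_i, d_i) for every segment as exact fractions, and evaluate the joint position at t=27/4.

Δ: Δ0=-3, Δ1=-1, Δ2=-1/2, Δ3=4/3, Δ4=-3
row 1: diag=8, rhs=12; c'=3/8, d'=3/2
row 2: denom=10−3·3/8=71/8; d'=(3−3·3/2)/(71/8)=-12/71
row 3: denom=10−2·16/71=678/71; d'=(11−2·-12/71)/(678/71)=805/678
row 4: denom=8−3·71/226=1595/226; d'=(-26−3·805/678)/(1595/226)=-6681/1595
back: M4=-6681/1595
back: M3=805/678−71/226·-6681/1595=11978/4785
back: M2=-12/71−16/71·11978/4785=-3508/4785
back: M1=3/2−3/8·-3508/4785=2831/1595
M: M0=0, M1=2831/1595, M2=-3508/4785, M3=11978/4785, M4=-6681/1595, M5=0
seg 0: a=2, c=M0/2=0, d=(M1−M0)/(6·1)=2831/9570, b=Δ0−h0·(2M0+M1)/6=-31541/9570
seg 1: a=-1, c=M1/2=2831/3190, d=(M2−M1)/(6·3)=-1091/7830, b=Δ1−h1·(2M1+M2)/6=-11524/4785
seg 2: a=-4, c=M2/2=-1754/4785, d=(M3−M2)/(6·2)=89/330, b=Δ2−h2·(2M2+M3)/6=-8093/9570
seg 3: a=-5, c=M3/2=5989/4785, d=(M4−M3)/(6·3)=-2911/7830, b=Δ3−h3·(2M3+M4)/6=2949/3190
seg 4: a=-1, c=M4/2=-6681/3190, d=(M5−M4)/(6·1)=2227/3190, b=Δ4−h4·(2M4+M5)/6=-2558/1595
t_q=27/4 → seg 3, τ=3/4; S=-5+2949/3190·τ+5989/4785·τ²+-2911/7830·τ³=-767533/204160

  seg 0: a=2 b=-31541/9570 c=0 d=2831/9570
  seg 1: a=-1 b=-11524/4785 c=2831/3190 d=-1091/7830
  seg 2: a=-4 b=-8093/9570 c=-1754/4785 d=89/330
  seg 3: a=-5 b=2949/3190 c=5989/4785 d=-2911/7830
  seg 4: a=-1 b=-2558/1595 c=-6681/3190 d=2227/3190
S(27/4) = -767533/204160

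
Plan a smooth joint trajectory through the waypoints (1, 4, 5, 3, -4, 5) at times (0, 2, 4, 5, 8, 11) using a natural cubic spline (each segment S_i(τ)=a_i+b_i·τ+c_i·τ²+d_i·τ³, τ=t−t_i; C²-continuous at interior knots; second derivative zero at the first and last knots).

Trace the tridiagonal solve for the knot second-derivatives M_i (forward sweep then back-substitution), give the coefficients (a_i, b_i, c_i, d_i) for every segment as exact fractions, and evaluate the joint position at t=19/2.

Δ: Δ0=3/2, Δ1=1/2, Δ2=-2, Δ3=-7/3, Δ4=3
row 1: diag=8, rhs=-6; c'=1/4, d'=-3/4
row 2: denom=6−2·1/4=11/2; d'=(-15−2·-3/4)/(11/2)=-27/11
row 3: denom=8−1·2/11=86/11; d'=(-2−1·-27/11)/(86/11)=5/86
row 4: denom=12−3·33/86=933/86; d'=(32−3·5/86)/(933/86)=2737/933
back: M4=2737/933
back: M3=5/86−33/86·2737/933=-332/311
back: M2=-27/11−2/11·-332/311=-703/311
back: M1=-3/4−1/4·-703/311=-115/622
M: M0=0, M1=-115/622, M2=-703/311, M3=-332/311, M4=2737/933, M5=0
seg 0: a=1, c=M0/2=0, d=(M1−M0)/(6·2)=-115/7464, b=Δ0−h0·(2M0+M1)/6=1457/933
seg 1: a=4, c=M1/2=-115/1244, d=(M2−M1)/(6·2)=-1291/7464, b=Δ1−h1·(2M1+M2)/6=2569/1866
seg 2: a=5, c=M2/2=-703/622, d=(M3−M2)/(6·1)=371/1866, b=Δ2−h2·(2M2+M3)/6=-997/933
seg 3: a=3, c=M3/2=-166/311, d=(M4−M3)/(6·3)=3733/16794, b=Δ3−h3·(2M3+M4)/6=-5099/1866
seg 4: a=-4, c=M4/2=2737/1866, d=(M5−M4)/(6·3)=-2737/16794, b=Δ4−h4·(2M4+M5)/6=62/933
t_q=19/2 → seg 4, τ=3/2; S=-4+62/933·τ+2737/1866·τ²+-2737/16794·τ³=-5723/4976

  seg 0: a=1 b=1457/933 c=0 d=-115/7464
  seg 1: a=4 b=2569/1866 c=-115/1244 d=-1291/7464
  seg 2: a=5 b=-997/933 c=-703/622 d=371/1866
  seg 3: a=3 b=-5099/1866 c=-166/311 d=3733/16794
  seg 4: a=-4 b=62/933 c=2737/1866 d=-2737/16794
S(19/2) = -5723/4976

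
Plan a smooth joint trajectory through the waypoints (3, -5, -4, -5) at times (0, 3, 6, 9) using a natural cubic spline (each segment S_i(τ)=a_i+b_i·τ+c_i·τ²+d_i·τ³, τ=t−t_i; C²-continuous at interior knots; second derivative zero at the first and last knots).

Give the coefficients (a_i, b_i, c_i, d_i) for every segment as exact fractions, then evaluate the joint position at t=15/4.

  seg 0: a=3 b=-158/45 c=0 d=38/405
  seg 1: a=-5 b=-44/45 c=38/45 d=-11/81
  seg 2: a=-4 b=19/45 c=-17/45 d=17/405
S(15/4) = -1701/320

Δ: Δ0=-8/3, Δ1=1/3, Δ2=-1/3
row 1: diag=12, rhs=18; c'=1/4, d'=3/2
row 2: denom=12−3·1/4=45/4; d'=(-4−3·3/2)/(45/4)=-34/45
back: M2=-34/45
back: M1=3/2−1/4·-34/45=76/45
M: M0=0, M1=76/45, M2=-34/45, M3=0
seg 0: a=3, c=M0/2=0, d=(M1−M0)/(6·3)=38/405, b=Δ0−h0·(2M0+M1)/6=-158/45
seg 1: a=-5, c=M1/2=38/45, d=(M2−M1)/(6·3)=-11/81, b=Δ1−h1·(2M1+M2)/6=-44/45
seg 2: a=-4, c=M2/2=-17/45, d=(M3−M2)/(6·3)=17/405, b=Δ2−h2·(2M2+M3)/6=19/45
t_q=15/4 → seg 1, τ=3/4; S=-5+-44/45·τ+38/45·τ²+-11/81·τ³=-1701/320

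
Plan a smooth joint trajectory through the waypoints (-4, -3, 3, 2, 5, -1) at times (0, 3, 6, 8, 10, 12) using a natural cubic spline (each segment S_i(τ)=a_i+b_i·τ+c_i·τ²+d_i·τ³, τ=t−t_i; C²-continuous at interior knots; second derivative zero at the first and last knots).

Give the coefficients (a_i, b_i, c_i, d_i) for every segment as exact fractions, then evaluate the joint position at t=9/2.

  seg 0: a=-4 b=-637/1569 c=0 d=1160/14121
  seg 1: a=-3 b=2843/1569 c=1160/1569 d=-3185/14121
  seg 2: a=3 b=248/1569 c=-675/523 d=6035/12552
  seg 3: a=2 b=2401/3138 c=3335/2092 d=-7699/12552
  seg 4: a=5 b=-343/1569 c=-1091/523 d=1091/3138
S(9/2) = 2595/4184

Δ: Δ0=1/3, Δ1=2, Δ2=-1/2, Δ3=3/2, Δ4=-3
row 1: diag=12, rhs=10; c'=1/4, d'=5/6
row 2: denom=10−3·1/4=37/4; d'=(-15−3·5/6)/(37/4)=-70/37
row 3: denom=8−2·8/37=280/37; d'=(12−2·-70/37)/(280/37)=73/35
row 4: denom=8−2·37/140=523/70; d'=(-27−2·73/35)/(523/70)=-2182/523
back: M4=-2182/523
back: M3=73/35−37/140·-2182/523=3335/1046
back: M2=-70/37−8/37·3335/1046=-1350/523
back: M1=5/6−1/4·-1350/523=2320/1569
M: M0=0, M1=2320/1569, M2=-1350/523, M3=3335/1046, M4=-2182/523, M5=0
seg 0: a=-4, c=M0/2=0, d=(M1−M0)/(6·3)=1160/14121, b=Δ0−h0·(2M0+M1)/6=-637/1569
seg 1: a=-3, c=M1/2=1160/1569, d=(M2−M1)/(6·3)=-3185/14121, b=Δ1−h1·(2M1+M2)/6=2843/1569
seg 2: a=3, c=M2/2=-675/523, d=(M3−M2)/(6·2)=6035/12552, b=Δ2−h2·(2M2+M3)/6=248/1569
seg 3: a=2, c=M3/2=3335/2092, d=(M4−M3)/(6·2)=-7699/12552, b=Δ3−h3·(2M3+M4)/6=2401/3138
seg 4: a=5, c=M4/2=-1091/523, d=(M5−M4)/(6·2)=1091/3138, b=Δ4−h4·(2M4+M5)/6=-343/1569
t_q=9/2 → seg 1, τ=3/2; S=-3+2843/1569·τ+1160/1569·τ²+-3185/14121·τ³=2595/4184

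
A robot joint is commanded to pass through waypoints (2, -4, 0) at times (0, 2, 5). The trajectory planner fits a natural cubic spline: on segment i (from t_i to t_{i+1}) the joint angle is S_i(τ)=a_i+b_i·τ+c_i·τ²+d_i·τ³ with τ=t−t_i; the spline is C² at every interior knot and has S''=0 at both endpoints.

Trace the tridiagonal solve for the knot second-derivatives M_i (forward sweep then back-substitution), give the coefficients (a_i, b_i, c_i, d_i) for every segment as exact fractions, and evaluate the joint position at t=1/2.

  seg 0: a=2 b=-58/15 c=0 d=13/60
  seg 1: a=-4 b=-19/15 c=13/10 d=-13/90
S(1/2) = 3/32

Δ: Δ0=-3, Δ1=4/3
row 1: diag=10, rhs=26; c'=3/10, d'=13/5
back: M1=13/5
M: M0=0, M1=13/5, M2=0
seg 0: a=2, c=M0/2=0, d=(M1−M0)/(6·2)=13/60, b=Δ0−h0·(2M0+M1)/6=-58/15
seg 1: a=-4, c=M1/2=13/10, d=(M2−M1)/(6·3)=-13/90, b=Δ1−h1·(2M1+M2)/6=-19/15
t_q=1/2 → seg 0, τ=1/2; S=2+-58/15·τ+0·τ²+13/60·τ³=3/32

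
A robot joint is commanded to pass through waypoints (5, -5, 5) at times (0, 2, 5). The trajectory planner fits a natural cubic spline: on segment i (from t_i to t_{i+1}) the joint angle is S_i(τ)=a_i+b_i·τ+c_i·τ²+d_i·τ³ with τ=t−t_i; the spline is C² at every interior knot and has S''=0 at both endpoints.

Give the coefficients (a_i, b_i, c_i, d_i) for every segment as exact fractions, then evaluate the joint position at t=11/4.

  seg 0: a=5 b=-20/3 c=0 d=5/12
  seg 1: a=-5 b=-5/3 c=5/2 d=-5/18
S(11/4) = -635/128

Δ: Δ0=-5, Δ1=10/3
row 1: diag=10, rhs=50; c'=3/10, d'=5
back: M1=5
M: M0=0, M1=5, M2=0
seg 0: a=5, c=M0/2=0, d=(M1−M0)/(6·2)=5/12, b=Δ0−h0·(2M0+M1)/6=-20/3
seg 1: a=-5, c=M1/2=5/2, d=(M2−M1)/(6·3)=-5/18, b=Δ1−h1·(2M1+M2)/6=-5/3
t_q=11/4 → seg 1, τ=3/4; S=-5+-5/3·τ+5/2·τ²+-5/18·τ³=-635/128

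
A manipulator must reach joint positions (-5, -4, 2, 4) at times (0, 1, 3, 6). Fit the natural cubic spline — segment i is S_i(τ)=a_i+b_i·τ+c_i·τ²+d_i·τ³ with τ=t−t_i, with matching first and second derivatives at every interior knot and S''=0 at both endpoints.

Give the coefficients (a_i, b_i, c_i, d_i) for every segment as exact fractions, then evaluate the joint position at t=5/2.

Δ: Δ0=1, Δ1=3, Δ2=2/3
row 1: diag=6, rhs=12; c'=1/3, d'=2
row 2: denom=10−2·1/3=28/3; d'=(-14−2·2)/(28/3)=-27/14
back: M2=-27/14
back: M1=2−1/3·-27/14=37/14
M: M0=0, M1=37/14, M2=-27/14, M3=0
seg 0: a=-5, c=M0/2=0, d=(M1−M0)/(6·1)=37/84, b=Δ0−h0·(2M0+M1)/6=47/84
seg 1: a=-4, c=M1/2=37/28, d=(M2−M1)/(6·2)=-8/21, b=Δ1−h1·(2M1+M2)/6=79/42
seg 2: a=2, c=M2/2=-27/28, d=(M3−M2)/(6·3)=3/28, b=Δ2−h2·(2M2+M3)/6=109/42
t_q=5/2 → seg 1, τ=3/2; S=-4+79/42·τ+37/28·τ²+-8/21·τ³=57/112

  seg 0: a=-5 b=47/84 c=0 d=37/84
  seg 1: a=-4 b=79/42 c=37/28 d=-8/21
  seg 2: a=2 b=109/42 c=-27/28 d=3/28
S(5/2) = 57/112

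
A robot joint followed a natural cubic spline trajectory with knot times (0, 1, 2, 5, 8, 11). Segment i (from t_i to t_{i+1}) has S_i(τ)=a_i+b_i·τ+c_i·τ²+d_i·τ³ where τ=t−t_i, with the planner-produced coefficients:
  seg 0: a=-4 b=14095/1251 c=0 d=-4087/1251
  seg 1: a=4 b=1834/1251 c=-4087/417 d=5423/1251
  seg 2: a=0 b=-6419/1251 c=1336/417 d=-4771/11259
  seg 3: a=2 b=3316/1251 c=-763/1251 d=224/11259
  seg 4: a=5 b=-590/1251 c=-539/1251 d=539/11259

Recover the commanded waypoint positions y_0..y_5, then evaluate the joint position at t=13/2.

y_0 = S_0(0) = a_0 = -4
y_1 = S_1(0) = a_1 = 4
y_2 = S_2(0) = a_2 = 0
y_3 = S_3(0) = a_3 = 2
y_4 = S_4(0) = a_4 = 5
y_5 = S_4(3) = 1
t_q=13/2 is in segment 3 (τ=3/2); S_3(τ)=2597/556

y_0=-4 y_1=4 y_2=0 y_3=2 y_4=5 y_5=1
S(13/2) = 2597/556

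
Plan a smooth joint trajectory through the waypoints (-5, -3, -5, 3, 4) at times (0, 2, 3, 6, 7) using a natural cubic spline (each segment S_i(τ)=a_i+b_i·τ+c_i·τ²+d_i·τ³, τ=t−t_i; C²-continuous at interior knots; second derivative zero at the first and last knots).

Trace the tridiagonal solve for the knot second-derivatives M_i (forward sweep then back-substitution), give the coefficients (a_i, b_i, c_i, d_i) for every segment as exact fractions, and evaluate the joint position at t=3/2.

Δ: Δ0=1, Δ1=-2, Δ2=8/3, Δ3=1
row 1: diag=6, rhs=-18; c'=1/6, d'=-3
row 2: denom=8−1·1/6=47/6; d'=(28−1·-3)/(47/6)=186/47
row 3: denom=8−3·18/47=322/47; d'=(-10−3·186/47)/(322/47)=-514/161
back: M3=-514/161
back: M2=186/47−18/47·-514/161=834/161
back: M1=-3−1/6·834/161=-622/161
M: M0=0, M1=-622/161, M2=834/161, M3=-514/161, M4=0
seg 0: a=-5, c=M0/2=0, d=(M1−M0)/(6·2)=-311/966, b=Δ0−h0·(2M0+M1)/6=1105/483
seg 1: a=-3, c=M1/2=-311/161, d=(M2−M1)/(6·1)=104/69, b=Δ1−h1·(2M1+M2)/6=-761/483
seg 2: a=-5, c=M2/2=417/161, d=(M3−M2)/(6·3)=-674/1449, b=Δ2−h2·(2M2+M3)/6=-443/483
seg 3: a=3, c=M3/2=-257/161, d=(M4−M3)/(6·1)=257/483, b=Δ3−h3·(2M3+M4)/6=997/483
t_q=3/2 → seg 0, τ=3/2; S=-5+1105/483·τ+0·τ²+-311/966·τ³=-977/368

  seg 0: a=-5 b=1105/483 c=0 d=-311/966
  seg 1: a=-3 b=-761/483 c=-311/161 d=104/69
  seg 2: a=-5 b=-443/483 c=417/161 d=-674/1449
  seg 3: a=3 b=997/483 c=-257/161 d=257/483
S(3/2) = -977/368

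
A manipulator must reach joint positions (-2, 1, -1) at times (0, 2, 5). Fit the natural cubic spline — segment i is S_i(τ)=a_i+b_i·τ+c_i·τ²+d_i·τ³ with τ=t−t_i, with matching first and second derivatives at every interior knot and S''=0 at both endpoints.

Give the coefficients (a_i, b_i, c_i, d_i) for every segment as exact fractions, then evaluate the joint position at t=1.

Δ: Δ0=3/2, Δ1=-2/3
row 1: diag=10, rhs=-13; c'=3/10, d'=-13/10
back: M1=-13/10
M: M0=0, M1=-13/10, M2=0
seg 0: a=-2, c=M0/2=0, d=(M1−M0)/(6·2)=-13/120, b=Δ0−h0·(2M0+M1)/6=29/15
seg 1: a=1, c=M1/2=-13/20, d=(M2−M1)/(6·3)=13/180, b=Δ1−h1·(2M1+M2)/6=19/30
t_q=1 → seg 0, τ=1; S=-2+29/15·τ+0·τ²+-13/120·τ³=-7/40

  seg 0: a=-2 b=29/15 c=0 d=-13/120
  seg 1: a=1 b=19/30 c=-13/20 d=13/180
S(1) = -7/40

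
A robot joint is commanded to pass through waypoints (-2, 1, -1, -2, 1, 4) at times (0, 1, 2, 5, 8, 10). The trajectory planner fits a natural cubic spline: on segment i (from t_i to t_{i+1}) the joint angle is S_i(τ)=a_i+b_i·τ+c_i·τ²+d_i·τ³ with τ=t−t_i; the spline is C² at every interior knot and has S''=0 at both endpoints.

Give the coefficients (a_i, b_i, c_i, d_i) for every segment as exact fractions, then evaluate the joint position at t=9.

Δ: Δ0=3, Δ1=-2, Δ2=-1/3, Δ3=1, Δ4=3/2
row 1: diag=4, rhs=-30; c'=1/4, d'=-15/2
row 2: denom=8−1·1/4=31/4; d'=(10−1·-15/2)/(31/4)=70/31
row 3: denom=12−3·12/31=336/31; d'=(8−3·70/31)/(336/31)=19/168
row 4: denom=10−3·31/112=1027/112; d'=(3−3·19/168)/(1027/112)=298/1027
back: M4=298/1027
back: M3=19/168−31/112·298/1027=101/3081
back: M2=70/31−12/31·101/3081=2306/1027
back: M1=-15/2−1/4·2306/1027=-8279/1027
M: M0=0, M1=-8279/1027, M2=2306/1027, M3=101/3081, M4=298/1027, M5=0
seg 0: a=-2, c=M0/2=0, d=(M1−M0)/(6·1)=-8279/6162, b=Δ0−h0·(2M0+M1)/6=26765/6162
seg 1: a=1, c=M1/2=-8279/2054, d=(M2−M1)/(6·1)=10585/6162, b=Δ1−h1·(2M1+M2)/6=964/3081
seg 2: a=-1, c=M2/2=1153/1027, d=(M3−M2)/(6·3)=-6817/55458, b=Δ2−h2·(2M2+M3)/6=-15991/6162
seg 3: a=-2, c=M3/2=101/6162, d=(M4−M3)/(6·3)=61/4266, b=Δ3−h3·(2M3+M4)/6=2533/3081
seg 4: a=1, c=M4/2=149/1027, d=(M5−M4)/(6·2)=-149/6162, b=Δ4−h4·(2M4+M5)/6=8051/6162
t_q=9 → seg 4, τ=1; S=1+8051/6162·τ+149/1027·τ²+-149/6162·τ³=2493/1027

  seg 0: a=-2 b=26765/6162 c=0 d=-8279/6162
  seg 1: a=1 b=964/3081 c=-8279/2054 d=10585/6162
  seg 2: a=-1 b=-15991/6162 c=1153/1027 d=-6817/55458
  seg 3: a=-2 b=2533/3081 c=101/6162 d=61/4266
  seg 4: a=1 b=8051/6162 c=149/1027 d=-149/6162
S(9) = 2493/1027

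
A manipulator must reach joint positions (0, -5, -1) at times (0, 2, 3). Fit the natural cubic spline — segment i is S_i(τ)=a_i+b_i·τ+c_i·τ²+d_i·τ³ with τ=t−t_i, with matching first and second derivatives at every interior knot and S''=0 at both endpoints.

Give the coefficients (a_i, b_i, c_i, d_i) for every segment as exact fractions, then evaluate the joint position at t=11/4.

Δ: Δ0=-5/2, Δ1=4
row 1: diag=6, rhs=39; c'=1/6, d'=13/2
back: M1=13/2
M: M0=0, M1=13/2, M2=0
seg 0: a=0, c=M0/2=0, d=(M1−M0)/(6·2)=13/24, b=Δ0−h0·(2M0+M1)/6=-14/3
seg 1: a=-5, c=M1/2=13/4, d=(M2−M1)/(6·1)=-13/12, b=Δ1−h1·(2M1+M2)/6=11/6
t_q=11/4 → seg 1, τ=3/4; S=-5+11/6·τ+13/4·τ²+-13/12·τ³=-577/256

  seg 0: a=0 b=-14/3 c=0 d=13/24
  seg 1: a=-5 b=11/6 c=13/4 d=-13/12
S(11/4) = -577/256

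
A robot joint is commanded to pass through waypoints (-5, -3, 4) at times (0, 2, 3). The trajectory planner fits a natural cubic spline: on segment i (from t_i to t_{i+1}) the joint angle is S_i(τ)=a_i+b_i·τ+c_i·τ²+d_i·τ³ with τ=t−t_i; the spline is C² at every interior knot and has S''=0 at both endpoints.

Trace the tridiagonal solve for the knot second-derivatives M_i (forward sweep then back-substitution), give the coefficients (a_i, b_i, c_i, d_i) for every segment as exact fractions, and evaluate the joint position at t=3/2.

Δ: Δ0=1, Δ1=7
row 1: diag=6, rhs=36; c'=1/6, d'=6
back: M1=6
M: M0=0, M1=6, M2=0
seg 0: a=-5, c=M0/2=0, d=(M1−M0)/(6·2)=1/2, b=Δ0−h0·(2M0+M1)/6=-1
seg 1: a=-3, c=M1/2=3, d=(M2−M1)/(6·1)=-1, b=Δ1−h1·(2M1+M2)/6=5
t_q=3/2 → seg 0, τ=3/2; S=-5+-1·τ+0·τ²+1/2·τ³=-77/16

  seg 0: a=-5 b=-1 c=0 d=1/2
  seg 1: a=-3 b=5 c=3 d=-1
S(3/2) = -77/16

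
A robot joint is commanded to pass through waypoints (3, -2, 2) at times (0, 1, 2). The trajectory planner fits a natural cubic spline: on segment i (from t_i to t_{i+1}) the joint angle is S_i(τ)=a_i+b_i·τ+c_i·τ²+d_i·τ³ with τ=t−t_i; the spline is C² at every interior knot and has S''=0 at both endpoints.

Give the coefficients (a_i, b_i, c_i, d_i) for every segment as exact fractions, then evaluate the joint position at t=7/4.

  seg 0: a=3 b=-29/4 c=0 d=9/4
  seg 1: a=-2 b=-1/2 c=27/4 d=-9/4
S(7/4) = 121/256

Δ: Δ0=-5, Δ1=4
row 1: diag=4, rhs=54; c'=1/4, d'=27/2
back: M1=27/2
M: M0=0, M1=27/2, M2=0
seg 0: a=3, c=M0/2=0, d=(M1−M0)/(6·1)=9/4, b=Δ0−h0·(2M0+M1)/6=-29/4
seg 1: a=-2, c=M1/2=27/4, d=(M2−M1)/(6·1)=-9/4, b=Δ1−h1·(2M1+M2)/6=-1/2
t_q=7/4 → seg 1, τ=3/4; S=-2+-1/2·τ+27/4·τ²+-9/4·τ³=121/256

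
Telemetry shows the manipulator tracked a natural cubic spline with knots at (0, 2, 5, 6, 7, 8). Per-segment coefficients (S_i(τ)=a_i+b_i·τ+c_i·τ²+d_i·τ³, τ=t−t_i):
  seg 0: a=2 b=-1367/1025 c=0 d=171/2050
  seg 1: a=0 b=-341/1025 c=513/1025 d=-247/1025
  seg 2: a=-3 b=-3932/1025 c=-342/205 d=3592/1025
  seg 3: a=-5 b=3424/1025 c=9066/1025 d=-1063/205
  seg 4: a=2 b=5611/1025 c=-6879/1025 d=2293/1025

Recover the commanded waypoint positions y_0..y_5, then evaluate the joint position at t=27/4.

y_0 = S_0(0) = a_0 = 2
y_1 = S_1(0) = a_1 = 0
y_2 = S_2(0) = a_2 = -3
y_3 = S_3(0) = a_3 = -5
y_4 = S_4(0) = a_4 = 2
y_5 = S_4(1) = 3
t_q=27/4 is in segment 3 (τ=3/4); S_3(τ)=19223/65600

y_0=2 y_1=0 y_2=-3 y_3=-5 y_4=2 y_5=3
S(27/4) = 19223/65600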